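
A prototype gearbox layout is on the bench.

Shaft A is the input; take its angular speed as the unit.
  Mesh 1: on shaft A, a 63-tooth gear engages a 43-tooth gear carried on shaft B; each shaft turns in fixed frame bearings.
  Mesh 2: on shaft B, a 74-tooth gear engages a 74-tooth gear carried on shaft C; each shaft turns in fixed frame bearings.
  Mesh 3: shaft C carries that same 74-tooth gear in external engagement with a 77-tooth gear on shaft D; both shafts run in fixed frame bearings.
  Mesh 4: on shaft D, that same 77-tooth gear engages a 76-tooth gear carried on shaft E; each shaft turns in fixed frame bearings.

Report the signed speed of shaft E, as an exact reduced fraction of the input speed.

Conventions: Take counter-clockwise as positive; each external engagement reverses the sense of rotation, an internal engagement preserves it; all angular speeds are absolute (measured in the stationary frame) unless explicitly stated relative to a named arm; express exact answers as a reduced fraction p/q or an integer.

2331/1634

4-mesh fixed-axis compound train (all bearings frame-fixed)
mesh 1 [63T→43T]: |ω|/ω_in = 1×63/43 = 63/43, sense flips to −
mesh 2 [74T→74T]: |ω|/ω_in = (63/43)×74/74 = 63/43, sense flips to +
mesh 3 [74T→77T]: |ω|/ω_in = (63/43)×74/77 = 666/473, sense flips to −
mesh 4 [77T→76T]: |ω|/ω_in = (666/473)×77/76 = 2331/1634, sense flips to +
signed output speed (× input speed) = 2331/1634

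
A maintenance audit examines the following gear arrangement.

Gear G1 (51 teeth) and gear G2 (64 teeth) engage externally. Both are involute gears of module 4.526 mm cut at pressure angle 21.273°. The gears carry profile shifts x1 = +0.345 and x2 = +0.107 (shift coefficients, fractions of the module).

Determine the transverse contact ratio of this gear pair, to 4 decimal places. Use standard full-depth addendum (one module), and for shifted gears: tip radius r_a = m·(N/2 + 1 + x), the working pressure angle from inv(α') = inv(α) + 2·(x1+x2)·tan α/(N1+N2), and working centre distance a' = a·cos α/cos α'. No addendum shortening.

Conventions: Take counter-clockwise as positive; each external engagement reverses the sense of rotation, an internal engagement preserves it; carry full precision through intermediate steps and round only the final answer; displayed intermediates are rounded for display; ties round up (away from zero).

recognized (one external pair, fixed centres): single-mesh tooth geometry, m = 4.526, N1 = 51, N2 = 64
base radii: r_b1 = 107.549024, r_b2 = 134.963481
tip radii: r_a1 = 121.500470, r_a2 = 149.842282
inv(α') = inv(21.273°) + 2·(+0.345+0.107)·tan α/(51+64) = 0.02111760  ⇒  α' = 22.36659°
a' = a·cos α / cos α' = 260.2450·cos 21.273°/cos 22.36659° = 262.241428
action lengths: √(r_a1²−r_b1²) = 56.529388, √(r_a2²−r_b2²) = 65.096607
base pitch p_b = π·m·cos α = 13.250009
CR = (56.529388 + 65.096607 − 262.241428·sin 22.36659°)/13.250009 = 1.647920
contact ratio ≈ 1.6479

1.6479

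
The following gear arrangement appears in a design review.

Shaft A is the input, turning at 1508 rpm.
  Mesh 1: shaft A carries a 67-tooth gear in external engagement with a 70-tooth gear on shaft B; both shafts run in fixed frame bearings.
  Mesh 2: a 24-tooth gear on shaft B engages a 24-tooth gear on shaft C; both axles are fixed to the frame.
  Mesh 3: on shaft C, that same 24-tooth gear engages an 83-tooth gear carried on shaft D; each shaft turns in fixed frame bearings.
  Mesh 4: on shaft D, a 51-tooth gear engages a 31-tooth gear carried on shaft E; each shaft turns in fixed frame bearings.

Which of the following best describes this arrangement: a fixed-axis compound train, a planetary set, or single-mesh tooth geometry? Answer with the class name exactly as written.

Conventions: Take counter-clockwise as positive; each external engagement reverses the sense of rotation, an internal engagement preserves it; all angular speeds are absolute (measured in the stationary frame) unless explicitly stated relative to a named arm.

class = fixed-axis compound train [4 meshes; 4 ratios multiply, 4 sense flips]
classification: fixed-axis compound train

fixed-axis compound train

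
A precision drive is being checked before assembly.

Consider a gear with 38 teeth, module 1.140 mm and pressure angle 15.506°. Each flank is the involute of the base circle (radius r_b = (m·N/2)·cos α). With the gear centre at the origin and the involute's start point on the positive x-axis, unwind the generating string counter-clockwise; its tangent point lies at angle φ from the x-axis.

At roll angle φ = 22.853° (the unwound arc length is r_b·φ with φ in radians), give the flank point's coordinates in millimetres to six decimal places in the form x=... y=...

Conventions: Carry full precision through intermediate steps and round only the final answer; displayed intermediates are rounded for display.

topology: single-mesh involute geometry — m = 1.140, N = 38
pitch radius r_p = m·N/2 = 1.140·38/2 = 21.660000
base radius r_b = r_p·cos α = 21.660000·cos 15.506° = 20.871629
roll angle φ = 22.853° = 0.39886009 rad
x = r_b·(cos φ + φ·sin φ) = 22.466407
y = r_b·(sin φ − φ·cos φ) = 0.434482

x=22.466407 y=0.434482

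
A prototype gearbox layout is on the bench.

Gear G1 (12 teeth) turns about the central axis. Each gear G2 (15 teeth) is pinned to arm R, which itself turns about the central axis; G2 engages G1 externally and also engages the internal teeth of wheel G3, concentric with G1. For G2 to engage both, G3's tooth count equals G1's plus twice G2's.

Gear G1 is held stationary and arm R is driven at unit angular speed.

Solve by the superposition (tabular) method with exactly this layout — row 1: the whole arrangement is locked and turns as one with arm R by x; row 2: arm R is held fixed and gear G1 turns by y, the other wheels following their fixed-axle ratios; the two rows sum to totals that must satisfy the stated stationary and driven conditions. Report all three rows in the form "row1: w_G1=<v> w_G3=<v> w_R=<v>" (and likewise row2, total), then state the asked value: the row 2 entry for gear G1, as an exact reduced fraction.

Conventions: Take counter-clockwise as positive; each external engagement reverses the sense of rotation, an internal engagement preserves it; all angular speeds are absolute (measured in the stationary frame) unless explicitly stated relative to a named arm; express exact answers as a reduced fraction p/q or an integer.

row1: w_G1=1 w_G3=1 w_R=1
row2: w_G1=-1 w_G3=2/7 w_R=0
total: w_G1=0 w_G3=9/7 w_R=1
asked value: -1

planetary set (12T centre, 15T on arm, 42T internal) — Willis relation
row 1 (train locked, turned with arm): all members turn x
row 2 — arm fixed, fixed-axis ratios: sun y, ring −(12/42)·y, arm 0
boundary: total ω_sun = x + y = 0 and total ω_arm = x = 1  ⇒  y = -1, x = 1
row 2 ring = −(12/42)·(-1) = 2/7
totals (row 1 + row 2): sun 1 + (-1) = 0, ring 1 + 2/7 = 9/7, arm 1 + 0 = 1
asked cell (row2, sun) = -1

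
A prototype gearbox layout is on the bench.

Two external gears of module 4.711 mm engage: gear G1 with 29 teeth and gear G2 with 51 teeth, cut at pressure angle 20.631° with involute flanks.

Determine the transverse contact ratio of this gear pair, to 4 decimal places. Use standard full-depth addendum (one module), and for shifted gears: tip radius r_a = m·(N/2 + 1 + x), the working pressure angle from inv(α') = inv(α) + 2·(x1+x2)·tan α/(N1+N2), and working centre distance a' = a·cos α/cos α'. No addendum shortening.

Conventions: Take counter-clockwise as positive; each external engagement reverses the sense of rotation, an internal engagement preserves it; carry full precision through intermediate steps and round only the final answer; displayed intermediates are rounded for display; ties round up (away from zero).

recognized (one external pair, fixed centres): single-mesh tooth geometry, m = 4.711, N1 = 29, N2 = 51
base radii: r_b1 = 63.928746, r_b2 = 112.426415
tip radii: r_a1 = 73.020500, r_a2 = 124.841500
no profile shift: α' = α, a' = a
action lengths: √(r_a1²−r_b1²) = 35.286100, √(r_a2²−r_b2²) = 54.274316
base pitch p_b = π·m·cos α = 13.850902
CR = (35.286100 + 54.274316 − 188.440000·sin 20.63100°)/13.850902 = 1.672378
contact ratio ≈ 1.6724

1.6724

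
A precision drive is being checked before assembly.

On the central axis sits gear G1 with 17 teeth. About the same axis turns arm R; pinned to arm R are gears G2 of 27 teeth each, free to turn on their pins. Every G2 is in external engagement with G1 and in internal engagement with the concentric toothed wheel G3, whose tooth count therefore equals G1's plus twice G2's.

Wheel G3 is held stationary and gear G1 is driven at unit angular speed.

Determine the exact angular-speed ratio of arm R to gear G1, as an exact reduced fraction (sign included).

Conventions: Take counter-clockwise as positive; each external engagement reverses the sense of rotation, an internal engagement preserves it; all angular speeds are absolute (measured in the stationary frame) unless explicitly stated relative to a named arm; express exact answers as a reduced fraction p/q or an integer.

recognized (axles ride arm R): planetary set, 17/27/71 teeth
ring teeth: 17 + 2·27 = 71
17(ω_sun−ω_arm) = −71(ω_ring−ω_arm),  ω_ring = 0, ω_sun = 1
17(1−ω_arm) = −71(0−ω_arm)  ⇒  88·ω_arm = 17  ⇒  ω_arm = 17/88
ω_out/ω_in = 17/88

17/88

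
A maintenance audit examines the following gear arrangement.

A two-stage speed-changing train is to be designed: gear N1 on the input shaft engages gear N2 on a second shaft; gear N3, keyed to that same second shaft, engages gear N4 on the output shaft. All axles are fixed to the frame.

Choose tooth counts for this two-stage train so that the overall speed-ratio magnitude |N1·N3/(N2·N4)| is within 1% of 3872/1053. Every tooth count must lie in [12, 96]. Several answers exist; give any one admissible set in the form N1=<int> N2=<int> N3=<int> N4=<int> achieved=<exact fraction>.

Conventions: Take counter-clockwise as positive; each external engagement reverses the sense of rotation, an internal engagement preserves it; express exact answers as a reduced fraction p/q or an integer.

N1=44 N2=13 N3=88 N4=81 achieved=3872/1053

design class (target 3872/1053): fixed-axis compound train
target = 3872/1053 in lowest terms: an exact hit needs N1·N3 = k·3872 and N2·N4 = k·1053 for one integer k, every count in [12, 96]; additionally prefer no 1:1 stage (N1 ≠ N2, N3 ≠ N4)
k = 1: N1·N3 = 3872 = 44·88, N2·N4 = 1053 = 13·81
achieved = 44·88/(13·81) = 3872/1053; |achieved − target| = 0 ≤ 968/26325 ✓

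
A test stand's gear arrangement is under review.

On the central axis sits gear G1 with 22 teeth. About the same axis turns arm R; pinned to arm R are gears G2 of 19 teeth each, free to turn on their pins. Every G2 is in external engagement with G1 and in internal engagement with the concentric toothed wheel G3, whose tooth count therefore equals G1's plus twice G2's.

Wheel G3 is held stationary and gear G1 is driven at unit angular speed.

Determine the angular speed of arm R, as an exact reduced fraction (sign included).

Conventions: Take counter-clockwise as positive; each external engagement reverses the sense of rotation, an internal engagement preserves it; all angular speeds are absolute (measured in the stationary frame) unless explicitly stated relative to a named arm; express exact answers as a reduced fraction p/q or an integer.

11/41

topology: planetary set — G1 22T / G2 19T / G3 60T, arm = carrier (Willis)
ring teeth: 22 + 2·19 = 60
22(ω_sun−ω_arm) = −60(ω_ring−ω_arm),  ω_ring = 0, ω_sun = 1
22(1−ω_arm) = −60(0−ω_arm)  ⇒  82·ω_arm = 22  ⇒  ω_arm = 11/41
exact speed ratio = 11/41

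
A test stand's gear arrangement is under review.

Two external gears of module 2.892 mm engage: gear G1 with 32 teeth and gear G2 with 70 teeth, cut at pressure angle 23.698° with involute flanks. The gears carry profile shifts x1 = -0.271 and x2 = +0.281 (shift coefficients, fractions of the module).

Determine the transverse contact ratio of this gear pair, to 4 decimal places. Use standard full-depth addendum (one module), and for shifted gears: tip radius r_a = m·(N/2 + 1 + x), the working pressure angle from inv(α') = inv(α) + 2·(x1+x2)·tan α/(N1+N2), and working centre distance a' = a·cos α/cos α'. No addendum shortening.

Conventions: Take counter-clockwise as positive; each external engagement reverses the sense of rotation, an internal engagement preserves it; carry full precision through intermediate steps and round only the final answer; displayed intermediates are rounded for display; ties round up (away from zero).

1.5847

recognized (one external pair, fixed centres): single-mesh tooth geometry, m = 2.892, N1 = 32, N2 = 70
base radii: r_b1 = 42.370189, r_b2 = 92.684788
tip radii: r_a1 = 48.380268, r_a2 = 104.924652
inv(α') = inv(23.698°) + 2·(-0.271+0.281)·tan α/(32+70) = 0.02540562  ⇒  α' = 23.72356°
a' = a·cos α / cos α' = 147.4920·cos 23.698°/cos 23.72356° = 147.520905
action lengths: √(r_a1²−r_b1²) = 23.354174, √(r_a2²−r_b2²) = 49.180410
base pitch p_b = π·m·cos α = 8.319367
CR = (23.354174 + 49.180410 − 147.520905·sin 23.72356°)/8.319367 = 1.584656
contact ratio ≈ 1.5847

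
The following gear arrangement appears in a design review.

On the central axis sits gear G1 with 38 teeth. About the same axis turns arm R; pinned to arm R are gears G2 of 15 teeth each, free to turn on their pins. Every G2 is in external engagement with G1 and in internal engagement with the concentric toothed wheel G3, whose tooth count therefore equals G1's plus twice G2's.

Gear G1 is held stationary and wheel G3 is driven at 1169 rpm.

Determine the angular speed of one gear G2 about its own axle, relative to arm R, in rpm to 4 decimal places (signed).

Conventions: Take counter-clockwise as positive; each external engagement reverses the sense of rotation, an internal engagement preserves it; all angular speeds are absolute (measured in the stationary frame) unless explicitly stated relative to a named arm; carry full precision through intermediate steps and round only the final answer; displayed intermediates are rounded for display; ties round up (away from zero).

+1899.8088 rpm

class = planetary set [G3 = 38+2·15 = 68; Willis about the carrier]
normalise by the input: solve with ω_ring = 1, then scale by 1169 rpm
ring teeth: 38 + 2·15 = 68
38(ω_sun−ω_arm) = −68(ω_ring−ω_arm),  ω_sun = 0, ω_ring = 1
38(0−ω_arm) = −68(1−ω_arm)  ⇒  106·ω_arm = 68  ⇒  ω_arm = 34/53
sun–planet mesh: 38·(0−34/53) = −15·(ω_p−ω_arm)  ⇒  ω_p−ω_arm = 1292/795
scale: ω_p−ω_arm = 1292/795 × 1169 rpm = +1899.8088 rpm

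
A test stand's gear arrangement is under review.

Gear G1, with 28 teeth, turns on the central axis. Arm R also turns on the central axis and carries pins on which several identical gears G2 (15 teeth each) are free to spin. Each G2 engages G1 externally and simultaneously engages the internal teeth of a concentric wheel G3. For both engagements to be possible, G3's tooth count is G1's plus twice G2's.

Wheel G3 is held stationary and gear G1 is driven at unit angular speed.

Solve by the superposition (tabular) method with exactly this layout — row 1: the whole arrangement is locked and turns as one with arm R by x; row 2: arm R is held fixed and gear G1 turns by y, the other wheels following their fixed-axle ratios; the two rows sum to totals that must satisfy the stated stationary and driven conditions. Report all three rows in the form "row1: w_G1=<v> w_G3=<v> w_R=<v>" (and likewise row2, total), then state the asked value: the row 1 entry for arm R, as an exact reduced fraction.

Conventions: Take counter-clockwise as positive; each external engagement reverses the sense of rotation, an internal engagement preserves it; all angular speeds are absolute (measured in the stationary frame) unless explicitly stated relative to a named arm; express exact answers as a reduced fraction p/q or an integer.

topology: planetary set — G1 28T / G2 15T / G3 58T, arm = carrier (Willis)
row 1 — lock + rotate with arm: ω_sun = ω_ring = ω_arm = x
row 2 — arm fixed, fixed-axis ratios: sun y, ring −(28/58)·y, arm 0
boundary: total ω_ring = x − (28/58)·y = 0 and total ω_sun = x + y = 1  ⇒  y = 29/43, x = 14/43
row 2 ring = −(28/58)·29/43 = -14/43
totals (row 1 + row 2): sun 14/43 + 29/43 = 1, ring 14/43 + (-14/43) = 0, arm 14/43 + 0 = 14/43
asked cell (row1, arm) = 14/43

row1: w_G1=14/43 w_G3=14/43 w_R=14/43
row2: w_G1=29/43 w_G3=-14/43 w_R=0
total: w_G1=1 w_G3=0 w_R=14/43
asked value: 14/43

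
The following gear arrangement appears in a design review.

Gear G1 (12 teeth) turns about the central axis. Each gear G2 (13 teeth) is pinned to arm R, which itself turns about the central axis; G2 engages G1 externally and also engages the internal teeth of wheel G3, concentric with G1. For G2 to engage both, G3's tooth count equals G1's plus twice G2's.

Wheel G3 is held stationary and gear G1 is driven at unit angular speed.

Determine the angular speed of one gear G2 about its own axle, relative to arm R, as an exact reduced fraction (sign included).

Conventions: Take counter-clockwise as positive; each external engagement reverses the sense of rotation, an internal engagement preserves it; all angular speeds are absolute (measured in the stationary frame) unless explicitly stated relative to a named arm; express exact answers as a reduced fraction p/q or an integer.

-228/325

planetary set (12T centre, 13T on arm, 38T internal) — Willis relation
ring teeth: 12 + 2·13 = 38
12(ω_sun−ω_arm) = −38(ω_ring−ω_arm),  ω_ring = 0, ω_sun = 1
12(1−ω_arm) = −38(0−ω_arm)  ⇒  50·ω_arm = 12  ⇒  ω_arm = 6/25
sun–planet mesh: 12·(1−6/25) = −13·(ω_p−ω_arm)  ⇒  ω_p−ω_arm = -228/325
exact speed ratio = -228/325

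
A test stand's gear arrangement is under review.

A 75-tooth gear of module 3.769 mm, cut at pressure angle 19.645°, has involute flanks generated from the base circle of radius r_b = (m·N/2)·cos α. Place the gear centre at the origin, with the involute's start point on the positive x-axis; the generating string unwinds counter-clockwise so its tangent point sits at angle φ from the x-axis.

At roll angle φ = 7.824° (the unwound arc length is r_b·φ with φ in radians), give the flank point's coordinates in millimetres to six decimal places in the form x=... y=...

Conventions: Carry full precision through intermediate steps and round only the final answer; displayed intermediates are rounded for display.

x=134.346055 y=0.112772

topology: single-mesh involute geometry — m = 3.769, N = 75
pitch radius r_p = m·N/2 = 3.769·75/2 = 141.337500
base radius r_b = r_p·cos α = 141.337500·cos 19.645° = 133.110767
roll angle φ = 7.824° = 0.13655456 rad
x = r_b·(cos φ + φ·sin φ) = 134.346055
y = r_b·(sin φ − φ·cos φ) = 0.112772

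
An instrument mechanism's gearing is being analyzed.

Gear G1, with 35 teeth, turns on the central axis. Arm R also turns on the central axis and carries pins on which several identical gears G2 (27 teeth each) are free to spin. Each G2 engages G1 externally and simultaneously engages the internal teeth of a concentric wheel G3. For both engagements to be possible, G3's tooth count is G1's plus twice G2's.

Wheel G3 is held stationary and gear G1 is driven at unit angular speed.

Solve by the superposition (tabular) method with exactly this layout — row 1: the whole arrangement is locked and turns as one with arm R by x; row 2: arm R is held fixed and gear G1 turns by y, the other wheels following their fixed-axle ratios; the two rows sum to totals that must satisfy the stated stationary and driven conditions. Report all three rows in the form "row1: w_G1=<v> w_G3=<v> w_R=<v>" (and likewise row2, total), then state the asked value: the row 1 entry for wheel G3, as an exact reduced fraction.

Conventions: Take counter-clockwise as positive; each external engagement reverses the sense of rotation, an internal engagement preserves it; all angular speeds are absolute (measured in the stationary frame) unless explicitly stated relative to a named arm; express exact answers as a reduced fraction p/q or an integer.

row1: w_G1=35/124 w_G3=35/124 w_R=35/124
row2: w_G1=89/124 w_G3=-35/124 w_R=0
total: w_G1=1 w_G3=0 w_R=35/124
asked value: 35/124

planetary set (35T centre, 27T on arm, 89T internal) — Willis relation
row 1 (train locked, turned with arm): all members turn x
superposition row 2 [arm held]: sun y, ring −(35/89)·y, arm 0
boundary: total ω_ring = x − (35/89)·y = 0 and total ω_sun = x + y = 1  ⇒  y = 89/124, x = 35/124
row 2 ring = −(35/89)·89/124 = -35/124
totals (row 1 + row 2): sun 35/124 + 89/124 = 1, ring 35/124 + (-35/124) = 0, arm 35/124 + 0 = 35/124
asked cell (row1, ring) = 35/124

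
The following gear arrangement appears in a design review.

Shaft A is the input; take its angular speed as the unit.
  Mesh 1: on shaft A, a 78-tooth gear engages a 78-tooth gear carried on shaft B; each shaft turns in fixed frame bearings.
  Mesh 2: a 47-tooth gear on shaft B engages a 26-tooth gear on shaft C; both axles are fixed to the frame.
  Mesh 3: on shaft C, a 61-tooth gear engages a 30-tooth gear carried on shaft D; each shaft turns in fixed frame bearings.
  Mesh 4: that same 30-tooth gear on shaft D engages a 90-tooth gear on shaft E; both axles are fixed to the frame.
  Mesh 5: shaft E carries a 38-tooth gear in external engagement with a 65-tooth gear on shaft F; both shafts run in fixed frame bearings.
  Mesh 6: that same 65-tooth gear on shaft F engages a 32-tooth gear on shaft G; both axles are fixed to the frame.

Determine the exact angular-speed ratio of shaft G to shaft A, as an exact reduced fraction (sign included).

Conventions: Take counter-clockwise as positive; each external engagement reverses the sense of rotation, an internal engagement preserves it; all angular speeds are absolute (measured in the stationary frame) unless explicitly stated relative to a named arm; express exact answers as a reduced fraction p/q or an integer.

54473/37440

class = fixed-axis compound train [6 meshes; 6 ratios multiply, 6 sense flips]
mesh 1 [78T→78T]: running ratio 1, sense −
mesh 2 [47T→26T]: running ratio 47/26, sense +
mesh 3 [61T→30T]: running ratio 2867/780, sense −
mesh 4 [30T→90T]: running ratio 2867/2340, sense +
mesh 5 [38T→65T]: running ratio 54473/76050, sense −
mesh 6 [65T→32T]: running ratio 54473/37440, sense +
ω_out/ω_in = 54473/37440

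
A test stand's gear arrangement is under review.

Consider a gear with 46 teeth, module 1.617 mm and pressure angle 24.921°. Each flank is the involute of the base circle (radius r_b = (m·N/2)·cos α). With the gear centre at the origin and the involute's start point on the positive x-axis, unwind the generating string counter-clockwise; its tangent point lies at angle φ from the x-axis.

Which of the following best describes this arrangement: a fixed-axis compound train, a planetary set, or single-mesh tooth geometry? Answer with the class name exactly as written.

single-mesh tooth geometry

class = single-mesh tooth geometry [base-circle involute, m = 1.617, 46T]
classification: single-mesh tooth geometry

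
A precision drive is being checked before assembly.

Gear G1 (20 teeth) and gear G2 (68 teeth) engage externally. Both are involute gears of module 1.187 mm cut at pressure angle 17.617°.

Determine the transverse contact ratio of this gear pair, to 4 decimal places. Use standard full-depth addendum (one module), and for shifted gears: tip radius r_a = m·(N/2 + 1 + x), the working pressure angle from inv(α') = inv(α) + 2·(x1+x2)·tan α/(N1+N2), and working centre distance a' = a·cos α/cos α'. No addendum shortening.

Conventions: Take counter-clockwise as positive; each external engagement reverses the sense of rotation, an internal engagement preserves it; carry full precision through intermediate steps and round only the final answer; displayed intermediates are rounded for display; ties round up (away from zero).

1.8033

class = single-mesh tooth geometry [involute pair 20T × 68T, m = 1.187]
base radii: r_b1 = 11.313308, r_b2 = 38.465247
tip radii: r_a1 = 13.057000, r_a2 = 41.545000
no profile shift: α' = α, a' = a
action lengths: √(r_a1²−r_b1²) = 6.518766, √(r_a2²−r_b2²) = 15.697510
base pitch p_b = π·m·cos α = 3.554180
CR = (6.518766 + 15.697510 − 52.228000·sin 17.61700°)/3.554180 = 1.803322
contact ratio ≈ 1.8033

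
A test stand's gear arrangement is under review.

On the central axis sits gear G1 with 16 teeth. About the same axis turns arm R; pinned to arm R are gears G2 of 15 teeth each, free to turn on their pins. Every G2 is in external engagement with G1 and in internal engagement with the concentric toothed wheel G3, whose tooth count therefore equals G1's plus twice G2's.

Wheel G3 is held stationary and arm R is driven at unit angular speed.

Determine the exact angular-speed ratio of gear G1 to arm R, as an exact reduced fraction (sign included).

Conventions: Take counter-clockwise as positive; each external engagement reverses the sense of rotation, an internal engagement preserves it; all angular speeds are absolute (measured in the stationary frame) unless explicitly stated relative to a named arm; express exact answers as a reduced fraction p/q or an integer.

class = planetary set [G3 = 16+2·15 = 46; Willis about the carrier]
ring teeth: 16 + 2·15 = 46
16(ω_sun−ω_arm) = −46(ω_ring−ω_arm),  ω_ring = 0, ω_arm = 1
ω_sun = 1 − (46/16)(0−1) = 31/8
ω_out/ω_in = 31/8

31/8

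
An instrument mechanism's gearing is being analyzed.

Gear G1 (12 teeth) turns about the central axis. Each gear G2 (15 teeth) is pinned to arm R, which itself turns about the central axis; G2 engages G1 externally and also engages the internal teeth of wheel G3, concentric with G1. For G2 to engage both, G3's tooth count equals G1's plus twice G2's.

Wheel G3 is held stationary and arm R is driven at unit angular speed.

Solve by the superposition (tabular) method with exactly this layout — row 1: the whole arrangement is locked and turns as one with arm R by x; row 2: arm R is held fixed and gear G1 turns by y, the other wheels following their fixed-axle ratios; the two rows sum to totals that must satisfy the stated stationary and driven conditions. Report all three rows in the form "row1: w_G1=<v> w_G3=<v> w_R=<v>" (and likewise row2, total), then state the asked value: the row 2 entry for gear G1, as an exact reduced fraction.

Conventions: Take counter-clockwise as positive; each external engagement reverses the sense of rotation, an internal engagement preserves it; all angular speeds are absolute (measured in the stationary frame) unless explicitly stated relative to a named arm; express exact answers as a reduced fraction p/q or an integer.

row1: w_G1=1 w_G3=1 w_R=1
row2: w_G1=7/2 w_G3=-1 w_R=0
total: w_G1=9/2 w_G3=0 w_R=1
asked value: 7/2

recognized (axles ride arm R): planetary set, 12/15/42 teeth
row 1 — lock + rotate with arm: ω_sun = ω_ring = ω_arm = x
row 2 — arm fixed, fixed-axis ratios: sun y, ring −(12/42)·y, arm 0
boundary: total ω_ring = x − (12/42)·y = 0 and total ω_arm = x = 1  ⇒  y = 7/2, x = 1
row 2 ring = −(12/42)·7/2 = -1
totals (row 1 + row 2): sun 1 + 7/2 = 9/2, ring 1 + (-1) = 0, arm 1 + 0 = 1
asked cell (row2, sun) = 7/2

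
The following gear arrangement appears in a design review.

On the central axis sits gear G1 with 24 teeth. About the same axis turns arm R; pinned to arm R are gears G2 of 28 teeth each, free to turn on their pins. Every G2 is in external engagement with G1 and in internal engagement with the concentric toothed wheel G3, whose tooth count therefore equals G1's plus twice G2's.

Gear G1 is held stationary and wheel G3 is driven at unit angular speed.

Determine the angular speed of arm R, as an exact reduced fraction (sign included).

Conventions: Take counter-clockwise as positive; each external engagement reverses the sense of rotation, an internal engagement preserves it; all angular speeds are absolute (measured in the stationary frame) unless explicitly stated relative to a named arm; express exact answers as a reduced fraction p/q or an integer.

10/13

recognized (axles ride arm R): planetary set, 24/28/80 teeth
ring teeth: 24 + 2·28 = 80
24(ω_sun−ω_arm) = −80(ω_ring−ω_arm),  ω_sun = 0, ω_ring = 1
24(0−ω_arm) = −80(1−ω_arm)  ⇒  104·ω_arm = 80  ⇒  ω_arm = 10/13
exact speed ratio = 10/13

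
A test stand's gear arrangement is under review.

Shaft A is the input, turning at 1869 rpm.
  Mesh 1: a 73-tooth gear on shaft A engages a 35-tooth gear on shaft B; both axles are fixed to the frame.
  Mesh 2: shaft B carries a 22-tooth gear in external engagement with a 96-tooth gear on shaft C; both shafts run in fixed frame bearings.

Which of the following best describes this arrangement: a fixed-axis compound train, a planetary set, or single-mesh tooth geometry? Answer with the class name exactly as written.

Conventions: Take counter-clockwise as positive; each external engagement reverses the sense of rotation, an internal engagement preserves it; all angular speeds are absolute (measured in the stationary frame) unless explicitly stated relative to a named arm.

recognized (3 fixed axles, 2 meshes): fixed-axis compound train
classification: fixed-axis compound train

fixed-axis compound train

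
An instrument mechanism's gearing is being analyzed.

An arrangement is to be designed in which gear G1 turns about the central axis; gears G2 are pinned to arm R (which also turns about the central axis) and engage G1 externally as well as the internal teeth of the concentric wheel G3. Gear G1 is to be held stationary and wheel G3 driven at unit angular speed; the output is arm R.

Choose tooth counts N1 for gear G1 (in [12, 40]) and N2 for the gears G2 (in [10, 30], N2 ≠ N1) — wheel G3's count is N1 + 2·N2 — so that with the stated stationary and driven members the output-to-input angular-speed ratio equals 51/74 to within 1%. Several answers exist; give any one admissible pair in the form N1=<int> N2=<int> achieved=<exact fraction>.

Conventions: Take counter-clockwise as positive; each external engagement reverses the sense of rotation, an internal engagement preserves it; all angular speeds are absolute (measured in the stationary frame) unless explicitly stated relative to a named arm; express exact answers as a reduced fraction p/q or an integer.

N1=23 N2=14 achieved=51/74

topology: planetary set — design target 51/74, arm = carrier (Willis)
Willis with ω_sun = 0: ω_arm/ω_ring = N3/(N1+N3); set equal to 51/74  ⇒  N3/N1 = (51/74)/(1 − 51/74) = 51/23
N3 = N1 + 2·N2  ⇒  N2/N1 = (N3/N1 − 1)/2 = (51/23 − 1)/2 = 14/23
smallest multiple with N1 ≥ 12 and N2 ≥ 10: k = 1  ⇒  N1 = 1·23 = 23, N2 = 1·14 = 14 (N1 ≤ 40, N2 ≤ 30, N2 ≠ N1 ✓), N3 = 23 + 2·14 = 51
check: N3/(N1+N3) with N1 = 23, N3 = 51 gives 51/74; |achieved − target| = 0 ≤ 51/7400 ✓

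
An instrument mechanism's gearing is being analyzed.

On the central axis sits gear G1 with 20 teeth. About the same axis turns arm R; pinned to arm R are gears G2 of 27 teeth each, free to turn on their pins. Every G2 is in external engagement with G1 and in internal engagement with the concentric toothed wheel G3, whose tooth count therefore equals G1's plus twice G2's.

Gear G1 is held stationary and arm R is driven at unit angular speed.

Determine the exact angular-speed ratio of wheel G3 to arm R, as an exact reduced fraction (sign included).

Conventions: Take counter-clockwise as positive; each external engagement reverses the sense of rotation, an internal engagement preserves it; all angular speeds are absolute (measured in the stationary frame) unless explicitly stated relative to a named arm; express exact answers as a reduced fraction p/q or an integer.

topology: planetary set — G1 20T / G2 27T / G3 74T, arm = carrier (Willis)
ring teeth: 20 + 2·27 = 74
20(ω_sun−ω_arm) = −74(ω_ring−ω_arm),  ω_sun = 0, ω_arm = 1
ω_ring = 1 − (20/74)(0−1) = 47/37
ω_out/ω_in = 47/37

47/37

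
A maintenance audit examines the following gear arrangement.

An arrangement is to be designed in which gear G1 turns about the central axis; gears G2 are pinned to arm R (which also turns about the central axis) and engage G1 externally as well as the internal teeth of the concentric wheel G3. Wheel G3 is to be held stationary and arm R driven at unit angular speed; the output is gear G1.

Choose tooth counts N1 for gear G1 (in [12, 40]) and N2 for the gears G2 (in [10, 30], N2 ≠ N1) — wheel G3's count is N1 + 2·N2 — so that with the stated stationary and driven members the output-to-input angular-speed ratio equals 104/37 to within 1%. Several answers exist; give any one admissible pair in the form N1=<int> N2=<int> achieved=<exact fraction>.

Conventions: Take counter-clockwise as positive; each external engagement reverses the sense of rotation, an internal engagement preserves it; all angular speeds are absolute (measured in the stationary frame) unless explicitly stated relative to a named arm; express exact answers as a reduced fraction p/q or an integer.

N1=37 N2=15 achieved=104/37

design class (target 104/37): planetary set
Willis with ω_ring = 0: ω_sun/ω_arm = (N1+N3)/N1; set equal to 104/37  ⇒  N3/N1 = 104/37 − 1 = 67/37
N3 = N1 + 2·N2  ⇒  N2/N1 = (N3/N1 − 1)/2 = (67/37 − 1)/2 = 15/37
smallest multiple with N1 ≥ 12 and N2 ≥ 10: k = 1  ⇒  N1 = 1·37 = 37, N2 = 1·15 = 15 (N1 ≤ 40, N2 ≤ 30, N2 ≠ N1 ✓), N3 = 37 + 2·15 = 67
check: (N1+N3)/N1 with N1 = 37, N3 = 67 gives 104/37; |achieved − target| = 0 ≤ 26/925 ✓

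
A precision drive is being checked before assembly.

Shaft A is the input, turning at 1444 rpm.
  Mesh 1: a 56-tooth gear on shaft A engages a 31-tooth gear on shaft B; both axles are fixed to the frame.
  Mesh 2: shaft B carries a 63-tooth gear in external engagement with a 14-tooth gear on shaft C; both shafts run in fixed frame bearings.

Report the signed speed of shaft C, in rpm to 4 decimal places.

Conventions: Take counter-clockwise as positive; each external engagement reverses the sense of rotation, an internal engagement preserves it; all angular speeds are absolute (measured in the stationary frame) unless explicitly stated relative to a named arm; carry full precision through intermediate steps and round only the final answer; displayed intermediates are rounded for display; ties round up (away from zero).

+11738.3226 rpm

class = fixed-axis compound train [2 meshes; 2 ratios multiply, 2 sense flips]
mesh 1 [56T→31T]: ω = 1444.0000×56/31 = 2608.5161 rpm, sense flips to −
mesh 2 [63T→14T]: ω = 2608.5161×63/14 = 11738.3226 rpm, sense flips to +
signed output speed = +11738.3226 rpm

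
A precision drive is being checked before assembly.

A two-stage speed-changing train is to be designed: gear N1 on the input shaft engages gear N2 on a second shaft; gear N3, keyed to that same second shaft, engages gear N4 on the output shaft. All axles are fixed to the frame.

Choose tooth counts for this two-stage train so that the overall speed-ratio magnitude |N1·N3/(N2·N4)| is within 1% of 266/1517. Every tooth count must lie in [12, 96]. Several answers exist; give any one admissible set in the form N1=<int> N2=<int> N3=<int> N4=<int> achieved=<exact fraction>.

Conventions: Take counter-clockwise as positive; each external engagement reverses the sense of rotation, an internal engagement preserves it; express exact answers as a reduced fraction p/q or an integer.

N1=14 N2=37 N3=19 N4=41 achieved=266/1517

design class (target 266/1517): fixed-axis compound train
target = 266/1517 in lowest terms: an exact hit needs N1·N3 = k·266 and N2·N4 = k·1517 for one integer k, every count in [12, 96]; additionally prefer no 1:1 stage (N1 ≠ N2, N3 ≠ N4)
k = 1: N1·N3 = 266 = 14·19, N2·N4 = 1517 = 37·41
achieved = 14·19/(37·41) = 266/1517; |achieved − target| = 0 ≤ 133/75850 ✓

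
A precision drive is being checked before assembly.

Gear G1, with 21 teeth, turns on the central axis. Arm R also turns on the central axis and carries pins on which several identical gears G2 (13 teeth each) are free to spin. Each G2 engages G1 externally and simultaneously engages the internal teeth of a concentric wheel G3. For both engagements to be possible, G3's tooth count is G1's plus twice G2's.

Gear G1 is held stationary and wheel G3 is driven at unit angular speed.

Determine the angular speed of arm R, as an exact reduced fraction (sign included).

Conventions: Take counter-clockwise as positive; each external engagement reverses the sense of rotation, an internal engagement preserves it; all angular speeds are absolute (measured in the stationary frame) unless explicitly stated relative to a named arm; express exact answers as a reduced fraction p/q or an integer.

47/68

planetary set (21T centre, 13T on arm, 47T internal) — Willis relation
ring teeth: 21 + 2·13 = 47
21(ω_sun−ω_arm) = −47(ω_ring−ω_arm),  ω_sun = 0, ω_ring = 1
21(0−ω_arm) = −47(1−ω_arm)  ⇒  68·ω_arm = 47  ⇒  ω_arm = 47/68
exact speed ratio = 47/68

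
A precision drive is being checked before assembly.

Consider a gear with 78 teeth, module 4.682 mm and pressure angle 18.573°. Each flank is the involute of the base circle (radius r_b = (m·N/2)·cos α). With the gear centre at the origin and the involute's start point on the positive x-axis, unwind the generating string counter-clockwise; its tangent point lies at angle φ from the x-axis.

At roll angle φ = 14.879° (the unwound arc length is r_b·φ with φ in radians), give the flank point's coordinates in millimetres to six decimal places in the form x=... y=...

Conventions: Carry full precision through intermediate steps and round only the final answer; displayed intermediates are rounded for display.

recognized (one wheel, involute flank): single-mesh tooth geometry, m = 4.682, N = 78
pitch radius r_p = m·N/2 = 4.682·78/2 = 182.598000
base radius r_b = r_p·cos α = 182.598000·cos 18.573° = 173.088042
roll angle φ = 14.879° = 0.25968754 rad
x = r_b·(cos φ + φ·sin φ) = 178.826336
y = r_b·(sin φ − φ·cos φ) = 1.003616

x=178.826336 y=1.003616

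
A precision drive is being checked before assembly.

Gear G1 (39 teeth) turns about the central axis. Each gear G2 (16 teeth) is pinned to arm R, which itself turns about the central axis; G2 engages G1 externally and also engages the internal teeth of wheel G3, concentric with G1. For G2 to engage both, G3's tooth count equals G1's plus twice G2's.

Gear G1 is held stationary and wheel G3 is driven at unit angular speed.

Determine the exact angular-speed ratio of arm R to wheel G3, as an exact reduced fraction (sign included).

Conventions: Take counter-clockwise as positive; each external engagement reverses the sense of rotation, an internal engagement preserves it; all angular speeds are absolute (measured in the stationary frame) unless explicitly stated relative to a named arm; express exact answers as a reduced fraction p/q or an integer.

71/110

planetary set (39T centre, 16T on arm, 71T internal) — Willis relation
ring teeth: 39 + 2·16 = 71
39(ω_sun−ω_arm) = −71(ω_ring−ω_arm),  ω_sun = 0, ω_ring = 1
39(0−ω_arm) = −71(1−ω_arm)  ⇒  110·ω_arm = 71  ⇒  ω_arm = 71/110
ω_out/ω_in = 71/110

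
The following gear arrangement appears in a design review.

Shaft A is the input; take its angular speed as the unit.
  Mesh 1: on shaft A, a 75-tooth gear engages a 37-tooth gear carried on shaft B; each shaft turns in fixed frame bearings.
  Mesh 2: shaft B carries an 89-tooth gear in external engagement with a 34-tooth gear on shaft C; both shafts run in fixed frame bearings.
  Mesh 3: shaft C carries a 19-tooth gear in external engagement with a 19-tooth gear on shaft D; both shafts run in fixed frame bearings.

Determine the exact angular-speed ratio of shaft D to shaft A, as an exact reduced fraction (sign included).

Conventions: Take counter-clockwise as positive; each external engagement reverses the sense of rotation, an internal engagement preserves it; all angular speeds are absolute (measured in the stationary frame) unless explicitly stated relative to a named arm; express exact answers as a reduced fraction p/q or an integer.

class = fixed-axis compound train [3 meshes; 3 ratios multiply, 3 sense flips]
mesh 1 [75T→37T]: running ratio 75/37, sense −
mesh 2 [89T→34T]: running ratio 6675/1258, sense +
mesh 3 [19T→19T]: running ratio 6675/1258, sense −
ω_out/ω_in = -6675/1258

-6675/1258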